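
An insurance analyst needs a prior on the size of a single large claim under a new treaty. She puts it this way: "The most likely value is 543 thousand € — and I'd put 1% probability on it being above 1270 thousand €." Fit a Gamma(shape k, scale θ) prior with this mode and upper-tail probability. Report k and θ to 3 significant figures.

Gamma(k,θ) with k>1 has mode (k−1)θ, so θ = 543/(k−1).
Need P(X < 1270) = 0.99 with θ tied to k this way. Start at k = 2, θ = 543: P(X<1270) ≈ 0.678.
Too low — raise k to concentrate. Iterating converges to k ≈ 7.59.
Then θ = 543/(7.59−1) ≈ 82.3.

k ≈ 7.59, θ ≈ 82.3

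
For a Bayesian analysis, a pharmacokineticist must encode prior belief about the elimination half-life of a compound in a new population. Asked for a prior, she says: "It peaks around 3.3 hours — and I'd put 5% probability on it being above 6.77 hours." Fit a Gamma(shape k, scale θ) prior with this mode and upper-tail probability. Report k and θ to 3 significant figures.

Gamma(k,θ) with k>1 has mode (k−1)θ, so θ = 3.3/(k−1).
Need P(X < 6.77) = 0.95 with θ tied to k this way. Start at k = 2, θ = 3.3: P(X<6.77) ≈ 0.608.
Too low — raise k to concentrate. Iterating converges to k ≈ 6.36.
Then θ = 3.3/(6.36−1) ≈ 0.616.

k ≈ 6.36, θ ≈ 0.616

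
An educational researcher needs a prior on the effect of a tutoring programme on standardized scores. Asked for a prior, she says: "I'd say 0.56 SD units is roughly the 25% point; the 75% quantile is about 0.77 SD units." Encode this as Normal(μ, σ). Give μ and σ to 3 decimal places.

For Normal(μ,σ), the p-quantile is μ + z_p·σ. Here z_{0.25} = -0.6745, z_{0.75} = 0.6745.
So 0.56 = μ − 0.6745σ and 0.77 = μ + 0.6745σ.
Subtracting: σ = (0.77 − 0.56)/(0.6745 − (-0.6745)) = 0.156.
Then μ = 0.56 − (-0.6745)·0.156 = 0.665.

μ = 0.665, σ = 0.156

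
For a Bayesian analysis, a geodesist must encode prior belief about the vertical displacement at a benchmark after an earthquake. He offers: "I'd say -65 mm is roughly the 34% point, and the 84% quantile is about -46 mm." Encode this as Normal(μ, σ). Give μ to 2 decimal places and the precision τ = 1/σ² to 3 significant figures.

The p-quantile of Normal(μ,σ) is μ + z_p·σ, with z_{0.34} = -0.4125 and z_{0.84} = 0.9945.
Eliminate σ: μ = (z₂·x₁ − z₁·x₂)/(z₂ − z₁) = (0.9945·-65 − (-0.4125)·-46)/1.407 = -59.43.
Then σ = (x₂ − x₁)/(z₂ − z₁) = (-46 − -65)/1.407 = 13.50.
Precision τ = 1/σ² = 1/13.5² = 0.00548.

μ = -59.43, τ = 0.00548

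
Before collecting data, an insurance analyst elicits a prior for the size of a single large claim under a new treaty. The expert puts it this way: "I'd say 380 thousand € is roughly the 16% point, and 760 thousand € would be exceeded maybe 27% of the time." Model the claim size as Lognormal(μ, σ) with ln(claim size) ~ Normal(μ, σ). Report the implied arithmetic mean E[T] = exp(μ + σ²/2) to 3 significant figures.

If T ~ Lognormal(μ,σ) then ln T ~ Normal(μ,σ), so the p-quantile of ln T is μ + z_p·σ.
ln(380) = 5.94 and ln(760) = 6.633; z_{0.16} = -0.9945, z_{0.73} = 0.6128.
σ = (6.633 − 5.94)/(0.6128 − (-0.9945)) = 0.431.
μ = 5.94 − (-0.9945)·0.431 = 6.369.
E[T] = exp(μ + σ²/2) = exp(6.369 + 0.0930) = 640 thousand €.

E[T] ≈ 640 thousand €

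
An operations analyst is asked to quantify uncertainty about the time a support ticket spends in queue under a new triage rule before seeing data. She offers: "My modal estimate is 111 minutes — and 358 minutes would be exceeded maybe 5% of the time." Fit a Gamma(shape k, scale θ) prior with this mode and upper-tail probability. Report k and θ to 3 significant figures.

k ≈ 2.91, θ ≈ 58.1

Gamma(k,θ) with k>1 has mode (k−1)θ, so θ = 111/(k−1).
Need P(X < 358) = 0.95 with θ tied to k this way. Start at k = 2, θ = 111: P(X<358) ≈ 0.832.
Too low — raise k to concentrate. Iterating converges to k ≈ 2.91.
Then θ = 111/(2.91−1) ≈ 58.1.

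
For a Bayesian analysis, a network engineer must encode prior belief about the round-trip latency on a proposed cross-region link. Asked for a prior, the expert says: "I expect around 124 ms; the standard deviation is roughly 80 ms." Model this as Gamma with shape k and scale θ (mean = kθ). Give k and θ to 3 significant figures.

For Gamma(k, scale θ): mean = kθ, variance = kθ², so CV = 1/√k.
CV = SD/mean = 80/124 = 0.6452, hence k = 1/CV² = 2.4.
Then θ = mean/k = 124/2.4 = 51.6.

k ≈ 2.4, θ ≈ 51.6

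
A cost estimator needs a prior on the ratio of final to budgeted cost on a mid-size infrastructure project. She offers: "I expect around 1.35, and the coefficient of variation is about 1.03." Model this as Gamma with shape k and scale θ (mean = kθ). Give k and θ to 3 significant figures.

k ≈ 0.943, θ ≈ 1.43

For Gamma(k, scale θ): mean = kθ, variance = kθ², so CV = 1/√k.
CV = 1.03, hence k = 1/CV² = 0.943.
Then θ = mean/k = 1.35/0.943 = 1.43.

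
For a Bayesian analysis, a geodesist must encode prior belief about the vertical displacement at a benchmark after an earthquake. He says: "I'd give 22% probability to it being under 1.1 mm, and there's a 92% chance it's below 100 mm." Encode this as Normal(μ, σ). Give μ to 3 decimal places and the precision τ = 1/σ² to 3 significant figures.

For Normal(μ,σ), the p-quantile is μ + z_p·σ. Here z_{0.22} = -0.7722, z_{0.92} = 1.405.
So 1.1 = μ − 0.7722σ and 100 = μ + 1.405σ.
Subtracting: σ = (100 − 1.1)/(1.405 − (-0.7722)) = 45.424.
Then μ = 1.1 − (-0.7722)·45.424 = 36.176.
Precision τ = 1/σ² = 1/45.42² = 0.000485.

μ = 36.176, τ = 0.000485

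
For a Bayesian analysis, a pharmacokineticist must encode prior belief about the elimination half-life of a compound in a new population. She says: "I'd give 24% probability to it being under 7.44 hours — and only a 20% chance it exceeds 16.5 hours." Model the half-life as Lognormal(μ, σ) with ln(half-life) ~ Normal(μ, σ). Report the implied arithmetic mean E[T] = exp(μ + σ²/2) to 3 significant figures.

E[T] ≈ 12.2 hours

If T ~ Lognormal(μ,σ) then ln T ~ Normal(μ,σ), so the p-quantile of ln T is μ + z_p·σ.
ln(7.44) = 2.007 and ln(16.5) = 2.803; z_{0.24} = -0.7063, z_{0.8} = 0.8416.
σ = (2.803 − 2.007)/(0.8416 − (-0.7063)) = 0.515.
μ = 2.007 − (-0.7063)·0.515 = 2.370.
E[T] = exp(μ + σ²/2) = exp(2.370 + 0.1324) = 12.2 hours.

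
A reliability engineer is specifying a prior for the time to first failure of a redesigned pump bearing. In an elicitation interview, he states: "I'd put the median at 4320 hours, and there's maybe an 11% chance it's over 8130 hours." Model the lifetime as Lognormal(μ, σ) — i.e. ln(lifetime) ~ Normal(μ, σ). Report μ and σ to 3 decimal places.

If T ~ Lognormal(μ,σ) then ln T ~ Normal(μ,σ), so the p-quantile of ln T is μ + z_p·σ.
ln(4320) = 8.371 and ln(8130) = 9.003; z_{0.5} = 0, z_{0.89} = 1.227.
σ = (9.003 − 8.371)/(1.227 − (0)) = 0.516.
μ = 8.371 − (0)·0.516 = 8.371.

μ ≈ 8.371, σ ≈ 0.516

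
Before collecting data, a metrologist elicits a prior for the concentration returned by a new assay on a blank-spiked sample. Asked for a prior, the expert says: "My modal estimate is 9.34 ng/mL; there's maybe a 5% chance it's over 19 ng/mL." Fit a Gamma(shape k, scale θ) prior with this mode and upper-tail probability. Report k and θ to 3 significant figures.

k ≈ 6.49, θ ≈ 1.7

Gamma(k,θ) with k>1 has mode (k−1)θ, so θ = 9.34/(k−1).
Need P(X < 19) = 0.95 with θ tied to k this way. Start at k = 2, θ = 9.34: P(X<19) ≈ 0.603.
Too low — raise k to concentrate. Iterating converges to k ≈ 6.49.
Then θ = 9.34/(6.49−1) ≈ 1.7.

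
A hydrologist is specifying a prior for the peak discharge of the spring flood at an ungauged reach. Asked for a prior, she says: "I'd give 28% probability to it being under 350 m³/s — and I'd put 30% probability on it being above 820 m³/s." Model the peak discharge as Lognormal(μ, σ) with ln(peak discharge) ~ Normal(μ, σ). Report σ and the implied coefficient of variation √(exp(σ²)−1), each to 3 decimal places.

If T ~ Lognormal(μ,σ) then ln T ~ Normal(μ,σ), so the p-quantile of ln T is μ + z_p·σ.
ln(350) = 5.858 and ln(820) = 6.709; z_{0.28} = -0.5828, z_{0.7} = 0.5244.
σ = (6.709 − 5.858)/(0.5244 − (-0.5828)) = 0.769.
μ = 5.858 − (-0.5828)·0.769 = 6.306.
CV = √(exp(σ²)−1) = √(exp(0.5912)−1) = 0.898.

σ ≈ 0.769, CV ≈ 0.898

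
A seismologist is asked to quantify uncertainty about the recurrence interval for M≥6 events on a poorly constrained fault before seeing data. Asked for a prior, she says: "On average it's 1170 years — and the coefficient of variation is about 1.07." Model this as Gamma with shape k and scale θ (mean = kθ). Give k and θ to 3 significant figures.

k ≈ 0.873, θ ≈ 1340

For Gamma(k, scale θ): mean = kθ, variance = kθ², so CV = 1/√k.
CV = 1.07, hence k = 1/CV² = 0.873.
Then θ = mean/k = 1170/0.873 = 1340.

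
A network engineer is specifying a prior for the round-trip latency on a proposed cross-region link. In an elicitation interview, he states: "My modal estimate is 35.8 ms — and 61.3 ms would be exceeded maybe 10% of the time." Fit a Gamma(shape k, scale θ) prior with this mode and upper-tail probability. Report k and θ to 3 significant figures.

k ≈ 7.55, θ ≈ 5.47

Gamma(k,θ) with k>1 has mode (k−1)θ, so θ = 35.8/(k−1).
Need P(X < 61.3) = 0.9 with θ tied to k this way. Start at k = 2, θ = 35.8: P(X<61.3) ≈ 0.511.
Too low — raise k to concentrate. Iterating converges to k ≈ 7.55.
Then θ = 35.8/(7.55−1) ≈ 5.47.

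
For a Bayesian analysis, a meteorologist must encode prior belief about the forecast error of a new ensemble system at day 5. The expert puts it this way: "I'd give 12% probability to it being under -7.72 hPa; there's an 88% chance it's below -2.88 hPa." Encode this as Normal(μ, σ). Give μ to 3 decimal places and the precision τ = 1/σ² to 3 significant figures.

For Normal(μ,σ), the p-quantile is μ + z_p·σ. Here z_{0.12} = -1.175, z_{0.88} = 1.175.
So -7.72 = μ − 1.175σ and -2.88 = μ + 1.175σ.
Subtracting: σ = (-2.88 − -7.72)/(1.175 − (-1.175)) = 2.060.
Then μ = -7.72 − (-1.175)·2.060 = -5.300.
Precision τ = 1/σ² = 1/2.06² = 0.236.

μ = -5.300, τ = 0.236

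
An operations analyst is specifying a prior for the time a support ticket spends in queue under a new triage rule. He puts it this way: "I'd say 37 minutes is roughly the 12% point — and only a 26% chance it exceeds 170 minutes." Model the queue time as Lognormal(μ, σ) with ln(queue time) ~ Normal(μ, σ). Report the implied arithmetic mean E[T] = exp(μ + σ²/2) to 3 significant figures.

If T ~ Lognormal(μ,σ) then ln T ~ Normal(μ,σ), so the p-quantile of ln T is μ + z_p·σ.
ln(37) = 3.611 and ln(170) = 5.136; z_{0.12} = -1.175, z_{0.74} = 0.6433.
σ = (5.136 − 3.611)/(0.6433 − (-1.175)) = 0.839.
μ = 3.611 − (-1.175)·0.839 = 4.596.
E[T] = exp(μ + σ²/2) = exp(4.596 + 0.3516) = 141 minutes.

E[T] ≈ 141 minutes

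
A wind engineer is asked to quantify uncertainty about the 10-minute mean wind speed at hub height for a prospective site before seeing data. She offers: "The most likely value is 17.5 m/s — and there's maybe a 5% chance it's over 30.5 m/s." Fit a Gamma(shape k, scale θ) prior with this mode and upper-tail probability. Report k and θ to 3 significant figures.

Gamma(k,θ) with k>1 has mode (k−1)θ, so θ = 17.5/(k−1).
Need P(X < 30.5) = 0.95 with θ tied to k this way. Start at k = 2, θ = 17.5: P(X<30.5) ≈ 0.520.
Too low — raise k to concentrate. Iterating converges to k ≈ 10.
Then θ = 17.5/(10−1) ≈ 1.94.

k ≈ 10, θ ≈ 1.94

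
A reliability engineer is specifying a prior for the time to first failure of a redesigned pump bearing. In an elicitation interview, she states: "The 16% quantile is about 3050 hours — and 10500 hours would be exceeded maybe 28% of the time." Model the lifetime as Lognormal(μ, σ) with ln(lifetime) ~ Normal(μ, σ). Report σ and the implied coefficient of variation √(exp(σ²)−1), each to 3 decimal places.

σ ≈ 0.784, CV ≈ 0.921

If T ~ Lognormal(μ,σ) then ln T ~ Normal(μ,σ), so the p-quantile of ln T is μ + z_p·σ.
ln(3050) = 8.023 and ln(10500) = 9.259; z_{0.16} = -0.9945, z_{0.72} = 0.5828.
σ = (9.259 − 8.023)/(0.5828 − (-0.9945)) = 0.784.
μ = 8.023 − (-0.9945)·0.784 = 8.802.
CV = √(exp(σ²)−1) = √(exp(0.6143)−1) = 0.921.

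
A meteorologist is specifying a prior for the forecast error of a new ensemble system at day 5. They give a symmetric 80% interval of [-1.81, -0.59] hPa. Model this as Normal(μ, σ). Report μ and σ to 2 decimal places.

μ = -1.20, σ = 0.48

A symmetric 80% interval runs μ ± z·σ with z = 1.282.
Half-width = 0.61, so σ = 0.61/1.282 = 0.48.
μ is the interval midpoint, -1.20.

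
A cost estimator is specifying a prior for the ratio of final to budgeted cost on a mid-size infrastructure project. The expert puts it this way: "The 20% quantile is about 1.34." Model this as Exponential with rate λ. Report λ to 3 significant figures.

P(T < 1.34) = 1 − e^(−λ·1.34) = 0.2, so λ = −ln(1−0.2)/1.34 = −ln(0.8)/1.34 = 0.167.

λ ≈ 0.167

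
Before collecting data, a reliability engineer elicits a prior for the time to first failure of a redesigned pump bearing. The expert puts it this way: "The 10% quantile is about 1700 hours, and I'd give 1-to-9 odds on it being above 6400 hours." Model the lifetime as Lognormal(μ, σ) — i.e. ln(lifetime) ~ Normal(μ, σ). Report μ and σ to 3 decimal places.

μ ≈ 8.101, σ ≈ 0.517

If T ~ Lognormal(μ,σ) then ln T ~ Normal(μ,σ), so the p-quantile of ln T is μ + z_p·σ.
ln(1700) = 7.438 and ln(6400) = 8.764; z_{0.1} = -1.282, z_{0.9} = 1.282.
σ = (8.764 − 7.438)/(1.282 − (-1.282)) = 0.517.
μ = 7.438 − (-1.282)·0.517 = 8.101.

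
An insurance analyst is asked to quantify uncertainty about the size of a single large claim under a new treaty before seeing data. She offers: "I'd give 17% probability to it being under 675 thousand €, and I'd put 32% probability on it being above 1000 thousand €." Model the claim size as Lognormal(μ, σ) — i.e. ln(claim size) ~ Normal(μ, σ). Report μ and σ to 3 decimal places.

If T ~ Lognormal(μ,σ) then ln T ~ Normal(μ,σ), so the p-quantile of ln T is μ + z_p·σ.
ln(675) = 6.515 and ln(1000) = 6.908; z_{0.17} = -0.9542, z_{0.68} = 0.4677.
σ = (6.908 − 6.515)/(0.4677 − (-0.9542)) = 0.276.
μ = 6.515 − (-0.9542)·0.276 = 6.778.

μ ≈ 6.778, σ ≈ 0.276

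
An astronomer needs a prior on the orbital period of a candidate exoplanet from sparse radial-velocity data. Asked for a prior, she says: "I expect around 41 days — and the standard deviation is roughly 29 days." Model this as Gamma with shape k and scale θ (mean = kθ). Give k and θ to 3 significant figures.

For Gamma(k, scale θ): mean = kθ, variance = kθ², so CV = 1/√k.
CV = SD/mean = 29/41 = 0.7073, hence k = 1/CV² = 2.
Then θ = mean/k = 41/2 = 20.5.

k ≈ 2, θ ≈ 20.5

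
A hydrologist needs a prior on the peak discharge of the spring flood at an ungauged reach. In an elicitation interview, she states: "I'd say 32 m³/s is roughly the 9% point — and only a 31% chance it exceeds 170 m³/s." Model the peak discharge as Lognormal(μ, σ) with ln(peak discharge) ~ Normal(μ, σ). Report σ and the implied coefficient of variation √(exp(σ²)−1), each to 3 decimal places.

If T ~ Lognormal(μ,σ) then ln T ~ Normal(μ,σ), so the p-quantile of ln T is μ + z_p·σ.
ln(32) = 3.466 and ln(170) = 5.136; z_{0.09} = -1.341, z_{0.69} = 0.4959.
σ = (5.136 − 3.466)/(0.4959 − (-1.341)) = 0.909.
μ = 3.466 − (-1.341)·0.909 = 4.685.
CV = √(exp(σ²)−1) = √(exp(0.8269)−1) = 1.134.

σ ≈ 0.909, CV ≈ 1.134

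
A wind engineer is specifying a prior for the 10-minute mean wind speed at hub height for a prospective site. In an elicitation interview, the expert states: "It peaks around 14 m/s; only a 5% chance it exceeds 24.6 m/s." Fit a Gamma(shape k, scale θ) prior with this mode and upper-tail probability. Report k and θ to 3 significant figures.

Gamma(k,θ) with k>1 has mode (k−1)θ, so θ = 14/(k−1).
Need P(X < 24.6) = 0.95 with θ tied to k this way. Start at k = 2, θ = 14: P(X<24.6) ≈ 0.524.
Too low — raise k to concentrate. Iterating converges to k ≈ 9.78.
Then θ = 14/(9.78−1) ≈ 1.59.

k ≈ 9.78, θ ≈ 1.59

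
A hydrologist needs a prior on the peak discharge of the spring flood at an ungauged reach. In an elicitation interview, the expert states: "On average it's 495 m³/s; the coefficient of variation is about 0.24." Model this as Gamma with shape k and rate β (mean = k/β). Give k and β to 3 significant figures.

k ≈ 17.4, β ≈ 0.0351

For Gamma(k, rate β): mean = k/β, variance = k/β², so CV = 1/√k.
CV = 0.24, hence k = 1/CV² = 17.4.
Then β = k/mean = 17.4/495 = 0.0351.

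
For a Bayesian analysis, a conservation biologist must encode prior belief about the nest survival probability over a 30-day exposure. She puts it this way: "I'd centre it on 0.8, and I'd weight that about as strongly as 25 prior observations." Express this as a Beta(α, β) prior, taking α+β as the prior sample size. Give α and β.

Under the effective-sample-size interpretation, Beta(α, β) has prior mean α/(α+β) and prior sample size α+β.
So α+β = 25 and α/(α+β) = 0.8, giving α = 0.8·25 = 20 and β = 25 − 20 = 5.

α = 20, β = 5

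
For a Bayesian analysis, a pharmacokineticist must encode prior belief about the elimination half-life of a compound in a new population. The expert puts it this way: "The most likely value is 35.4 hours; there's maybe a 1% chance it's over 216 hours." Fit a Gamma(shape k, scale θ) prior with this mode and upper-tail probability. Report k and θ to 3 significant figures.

k ≈ 2.13, θ ≈ 31.4

Gamma(k,θ) with k>1 has mode (k−1)θ, so θ = 35.4/(k−1).
Need P(X < 216) = 0.99 with θ tied to k this way. Start at k = 2, θ = 35.4: P(X<216) ≈ 0.984.
Too low — raise k to concentrate. Iterating converges to k ≈ 2.13.
Then θ = 35.4/(2.13−1) ≈ 31.4.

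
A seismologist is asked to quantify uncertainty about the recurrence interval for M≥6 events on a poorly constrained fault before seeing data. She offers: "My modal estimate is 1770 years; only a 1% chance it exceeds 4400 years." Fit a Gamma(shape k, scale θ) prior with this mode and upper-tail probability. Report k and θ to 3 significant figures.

Gamma(k,θ) with k>1 has mode (k−1)θ, so θ = 1770/(k−1).
Need P(X < 4400) = 0.99 with θ tied to k this way. Start at k = 2, θ = 1770: P(X<4400) ≈ 0.710.
Too low — raise k to concentrate. Iterating converges to k ≈ 6.67.
Then θ = 1770/(6.67−1) ≈ 312.

k ≈ 6.67, θ ≈ 312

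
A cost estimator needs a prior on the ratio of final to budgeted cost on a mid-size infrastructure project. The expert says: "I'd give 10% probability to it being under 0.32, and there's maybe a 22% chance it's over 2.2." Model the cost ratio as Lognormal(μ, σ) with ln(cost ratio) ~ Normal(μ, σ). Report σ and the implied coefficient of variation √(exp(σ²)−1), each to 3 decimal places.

σ ≈ 0.939, CV ≈ 1.189

If T ~ Lognormal(μ,σ) then ln T ~ Normal(μ,σ), so the p-quantile of ln T is μ + z_p·σ.
ln(0.32) = -1.139 and ln(2.2) = 0.7885; z_{0.1} = -1.282, z_{0.78} = 0.7722.
σ = (0.7885 − -1.139)/(0.7722 − (-1.282)) = 0.939.
μ = -1.139 − (-1.282)·0.939 = 0.064.
CV = √(exp(σ²)−1) = √(exp(0.8812)−1) = 1.189.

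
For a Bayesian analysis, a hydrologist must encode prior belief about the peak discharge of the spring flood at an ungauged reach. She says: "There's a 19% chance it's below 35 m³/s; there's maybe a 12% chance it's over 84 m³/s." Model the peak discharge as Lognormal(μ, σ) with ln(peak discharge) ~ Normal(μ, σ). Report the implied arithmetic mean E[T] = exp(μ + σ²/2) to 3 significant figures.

If T ~ Lognormal(μ,σ) then ln T ~ Normal(μ,σ), so the p-quantile of ln T is μ + z_p·σ.
ln(35) = 3.555 and ln(84) = 4.431; z_{0.19} = -0.8779, z_{0.88} = 1.175.
σ = (4.431 − 3.555)/(1.175 − (-0.8779)) = 0.426.
μ = 3.555 − (-0.8779)·0.426 = 3.930.
E[T] = exp(μ + σ²/2) = exp(3.930 + 0.0909) = 55.7 m³/s.

E[T] ≈ 55.7 m³/s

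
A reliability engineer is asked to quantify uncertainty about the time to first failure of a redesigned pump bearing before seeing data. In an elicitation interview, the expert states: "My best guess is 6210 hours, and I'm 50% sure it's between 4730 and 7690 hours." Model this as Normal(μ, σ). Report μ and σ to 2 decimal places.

A symmetric 50% interval runs μ ± z·σ with z = 0.6745.
Half-width = 1480, so σ = 1480/0.6745 = 2194.25.
μ is the stated best guess, 6210.00.

μ = 6210.00, σ = 2194.25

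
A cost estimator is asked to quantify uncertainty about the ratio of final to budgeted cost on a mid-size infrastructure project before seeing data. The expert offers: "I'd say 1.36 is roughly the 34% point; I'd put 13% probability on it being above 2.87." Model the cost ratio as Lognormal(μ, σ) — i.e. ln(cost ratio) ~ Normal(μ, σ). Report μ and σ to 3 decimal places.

μ ≈ 0.508, σ ≈ 0.485

If T ~ Lognormal(μ,σ) then ln T ~ Normal(μ,σ), so the p-quantile of ln T is μ + z_p·σ.
ln(1.36) = 0.3075 and ln(2.87) = 1.054; z_{0.34} = -0.4125, z_{0.87} = 1.126.
σ = (1.054 − 0.3075)/(1.126 − (-0.4125)) = 0.485.
μ = 0.3075 − (-0.4125)·0.485 = 0.508.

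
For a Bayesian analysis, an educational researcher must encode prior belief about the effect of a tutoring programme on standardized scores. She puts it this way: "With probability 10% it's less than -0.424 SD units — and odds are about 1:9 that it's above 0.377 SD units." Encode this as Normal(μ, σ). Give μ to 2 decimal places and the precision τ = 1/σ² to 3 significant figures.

The p-quantile of Normal(μ,σ) is μ + z_p·σ, with z_{0.1} = -1.282 and z_{0.9} = 1.282.
Eliminate σ: μ = (z₂·x₁ − z₁·x₂)/(z₂ − z₁) = (1.282·-0.424 − (-1.282)·0.377)/2.563 = -0.02.
Then σ = (x₂ − x₁)/(z₂ − z₁) = (0.377 − -0.424)/2.563 = 0.31.
Precision τ = 1/σ² = 1/0.3125² = 10.2.

μ = -0.02, τ = 10.2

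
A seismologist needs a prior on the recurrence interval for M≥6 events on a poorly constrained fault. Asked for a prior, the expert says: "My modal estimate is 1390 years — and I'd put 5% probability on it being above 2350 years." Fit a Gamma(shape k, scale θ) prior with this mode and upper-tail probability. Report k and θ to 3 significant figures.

k ≈ 11.1, θ ≈ 137

Gamma(k,θ) with k>1 has mode (k−1)θ, so θ = 1390/(k−1).
Need P(X < 2350) = 0.95 with θ tied to k this way. Start at k = 2, θ = 1390: P(X<2350) ≈ 0.504.
Too low — raise k to concentrate. Iterating converges to k ≈ 11.1.
Then θ = 1390/(11.1−1) ≈ 137.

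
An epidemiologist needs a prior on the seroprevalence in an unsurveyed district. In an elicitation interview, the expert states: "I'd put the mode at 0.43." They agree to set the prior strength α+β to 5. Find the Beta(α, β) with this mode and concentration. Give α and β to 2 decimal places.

α = 2.29, β = 2.71

For α,β > 1 the Beta mode is (α−1)/(α+β−2). With α+β = 5, the mode is (α−1)/3.
Set (α−1)/3 = 0.43 → α = 1 + 0.43·3 = 2.29.
β = 5 − α = 2.71.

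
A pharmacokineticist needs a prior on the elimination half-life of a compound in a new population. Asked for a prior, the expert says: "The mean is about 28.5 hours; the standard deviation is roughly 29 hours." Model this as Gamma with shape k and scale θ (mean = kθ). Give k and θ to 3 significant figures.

For Gamma(k, scale θ): mean = kθ, variance = kθ², so CV = 1/√k.
CV = SD/mean = 29/28.5 = 1.018, hence k = 1/CV² = 0.966.
Then θ = mean/k = 28.5/0.966 = 29.5.

k ≈ 0.966, θ ≈ 29.5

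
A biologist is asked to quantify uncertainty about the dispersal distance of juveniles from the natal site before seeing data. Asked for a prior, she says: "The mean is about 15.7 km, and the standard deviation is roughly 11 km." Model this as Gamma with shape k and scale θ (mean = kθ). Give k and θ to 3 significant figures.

For Gamma(k, scale θ): mean = kθ, variance = kθ², so CV = 1/√k.
CV = SD/mean = 11/15.7 = 0.7006, hence k = 1/CV² = 2.04.
Then θ = mean/k = 15.7/2.04 = 7.71.

k ≈ 2.04, θ ≈ 7.71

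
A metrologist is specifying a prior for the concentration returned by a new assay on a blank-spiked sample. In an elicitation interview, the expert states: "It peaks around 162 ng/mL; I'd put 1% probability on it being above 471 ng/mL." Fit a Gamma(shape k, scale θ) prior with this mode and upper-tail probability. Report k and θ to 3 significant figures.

Gamma(k,θ) with k>1 has mode (k−1)θ, so θ = 162/(k−1).
Need P(X < 471) = 0.99 with θ tied to k this way. Start at k = 2, θ = 162: P(X<471) ≈ 0.787.
Too low — raise k to concentrate. Iterating converges to k ≈ 4.98.
Then θ = 162/(4.98−1) ≈ 40.7.

k ≈ 4.98, θ ≈ 40.7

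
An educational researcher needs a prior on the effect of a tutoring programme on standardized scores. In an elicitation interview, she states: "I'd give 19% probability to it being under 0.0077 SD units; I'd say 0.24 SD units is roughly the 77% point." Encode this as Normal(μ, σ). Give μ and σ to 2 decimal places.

For Normal(μ,σ), the p-quantile is μ + z_p·σ. Here z_{0.19} = -0.8779, z_{0.77} = 0.7388.
So 0.0077 = μ − 0.8779σ and 0.24 = μ + 0.7388σ.
Subtracting: σ = (0.24 − 0.0077)/(0.7388 − (-0.8779)) = 0.14.
Then μ = 0.0077 − (-0.8779)·0.14 = 0.13.

μ = 0.13, σ = 0.14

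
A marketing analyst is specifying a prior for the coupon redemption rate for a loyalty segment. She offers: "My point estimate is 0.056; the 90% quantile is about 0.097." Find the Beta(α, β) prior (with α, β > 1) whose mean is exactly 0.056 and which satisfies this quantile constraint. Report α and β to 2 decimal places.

With mean 0.056 fixed, write α = 0.056s, β = 0.944s where s = α+β.
Need P(θ < 0.097) = 0.9 under Beta(0.056s, 0.944s). Normal approximation: (q−m)/√(m(1−m)/s) ≈ z_{0.9} = 1.28, so s ≈ 0.056·0.944·(1.28)²/(0.097−0.056)² = 51.6.
At s = 51.6: P(θ<0.097) ≈ 0.893. Adjusting to match 0.9 gives s ≈ 56.43.
So α = 0.056·56.43 ≈ 3.16, β = 0.944·56.43 ≈ 53.27.

α ≈ 3.16, β ≈ 53.27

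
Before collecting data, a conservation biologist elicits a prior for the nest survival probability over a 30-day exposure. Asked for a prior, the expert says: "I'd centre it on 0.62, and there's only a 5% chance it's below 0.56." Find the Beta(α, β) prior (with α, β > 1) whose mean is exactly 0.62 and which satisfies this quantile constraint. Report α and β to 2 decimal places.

With mean 0.62 fixed, write α = 0.62s, β = 0.38s where s = α+β.
Need P(θ < 0.56) = 0.05 under Beta(0.62s, 0.38s). Normal approximation: (q−m)/√(m(1−m)/s) ≈ z_{0.05} = -1.64, so s ≈ 0.62·0.38·(-1.64)²/(0.56−0.62)² = 177.1.
At s = 177.1: P(θ<0.56) ≈ 0.052. Adjusting to match 0.05 gives s ≈ 180.70.
So α = 0.62·180.70 ≈ 112.04, β = 0.38·180.70 ≈ 68.67.

α ≈ 112.04, β ≈ 68.67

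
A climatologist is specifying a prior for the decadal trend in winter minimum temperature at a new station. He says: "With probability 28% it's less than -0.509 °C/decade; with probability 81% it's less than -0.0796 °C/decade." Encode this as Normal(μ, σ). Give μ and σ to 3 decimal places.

μ = -0.338, σ = 0.294

For Normal(μ,σ), the p-quantile is μ + z_p·σ. Here z_{0.28} = -0.5828, z_{0.81} = 0.8779.
So -0.509 = μ − 0.5828σ and -0.0796 = μ + 0.8779σ.
Subtracting: σ = (-0.0796 − -0.509)/(0.8779 − (-0.5828)) = 0.294.
Then μ = -0.509 − (-0.5828)·0.294 = -0.338.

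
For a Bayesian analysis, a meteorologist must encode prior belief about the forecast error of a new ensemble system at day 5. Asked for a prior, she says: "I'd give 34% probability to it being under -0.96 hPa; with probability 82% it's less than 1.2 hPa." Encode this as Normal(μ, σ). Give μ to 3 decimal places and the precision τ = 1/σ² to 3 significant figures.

μ = -0.289, τ = 0.378

The p-quantile of Normal(μ,σ) is μ + z_p·σ, with z_{0.34} = -0.4125 and z_{0.82} = 0.9154.
Eliminate σ: μ = (z₂·x₁ − z₁·x₂)/(z₂ − z₁) = (0.9154·-0.96 − (-0.4125)·1.2)/1.328 = -0.289.
Then σ = (x₂ − x₁)/(z₂ − z₁) = (1.2 − -0.96)/1.328 = 1.627.
Precision τ = 1/σ² = 1/1.627² = 0.378.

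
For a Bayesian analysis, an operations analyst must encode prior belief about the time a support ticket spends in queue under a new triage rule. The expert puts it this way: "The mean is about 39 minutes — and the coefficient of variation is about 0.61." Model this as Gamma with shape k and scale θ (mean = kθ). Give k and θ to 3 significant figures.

For Gamma(k, scale θ): mean = kθ, variance = kθ², so CV = 1/√k.
CV = 0.61, hence k = 1/CV² = 2.69.
Then θ = mean/k = 39/2.69 = 14.5.

k ≈ 2.69, θ ≈ 14.5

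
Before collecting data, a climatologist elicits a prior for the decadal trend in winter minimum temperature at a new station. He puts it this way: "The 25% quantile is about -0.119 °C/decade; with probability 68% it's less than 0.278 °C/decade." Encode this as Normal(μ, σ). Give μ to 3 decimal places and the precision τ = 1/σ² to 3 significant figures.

For Normal(μ,σ), the p-quantile is μ + z_p·σ. Here z_{0.25} = -0.6745, z_{0.68} = 0.4677.
So -0.119 = μ − 0.6745σ and 0.278 = μ + 0.4677σ.
Subtracting: σ = (0.278 − -0.119)/(0.4677 − (-0.6745)) = 0.348.
Then μ = -0.119 − (-0.6745)·0.348 = 0.115.
Precision τ = 1/σ² = 1/0.3476² = 8.28.

μ = 0.115, τ = 8.28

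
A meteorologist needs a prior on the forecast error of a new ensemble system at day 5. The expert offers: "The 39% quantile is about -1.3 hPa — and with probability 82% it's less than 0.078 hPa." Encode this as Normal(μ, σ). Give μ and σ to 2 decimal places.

μ = -0.98, σ = 1.15

For Normal(μ,σ), the p-quantile is μ + z_p·σ. Here z_{0.39} = -0.2793, z_{0.82} = 0.9154.
So -1.3 = μ − 0.2793σ and 0.078 = μ + 0.9154σ.
Subtracting: σ = (0.078 − -1.3)/(0.9154 − (-0.2793)) = 1.15.
Then μ = -1.3 − (-0.2793)·1.15 = -0.98.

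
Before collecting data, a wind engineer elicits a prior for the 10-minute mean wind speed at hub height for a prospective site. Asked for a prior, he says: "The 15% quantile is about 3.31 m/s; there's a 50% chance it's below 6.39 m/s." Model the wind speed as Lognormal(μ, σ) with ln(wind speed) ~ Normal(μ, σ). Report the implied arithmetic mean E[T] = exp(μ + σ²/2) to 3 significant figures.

E[T] ≈ 7.82 m/s

If T ~ Lognormal(μ,σ) then ln T ~ Normal(μ,σ), so the p-quantile of ln T is μ + z_p·σ.
ln(3.31) = 1.197 and ln(6.39) = 1.855; z_{0.15} = -1.036, z_{0.5} = 0.
σ = (1.855 − 1.197)/(0 − (-1.036)) = 0.635.
μ = 1.197 − (-1.036)·0.635 = 1.855.
E[T] = exp(μ + σ²/2) = exp(1.855 + 0.2014) = 7.82 m/s.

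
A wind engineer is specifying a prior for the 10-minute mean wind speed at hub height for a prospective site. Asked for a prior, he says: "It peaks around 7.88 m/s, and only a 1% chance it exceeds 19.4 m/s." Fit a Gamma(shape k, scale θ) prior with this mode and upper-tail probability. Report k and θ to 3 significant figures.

Gamma(k,θ) with k>1 has mode (k−1)θ, so θ = 7.88/(k−1).
Need P(X < 19.4) = 0.99 with θ tied to k this way. Start at k = 2, θ = 7.88: P(X<19.4) ≈ 0.705.
Too low — raise k to concentrate. Iterating converges to k ≈ 6.8.
Then θ = 7.88/(6.8−1) ≈ 1.36.

k ≈ 6.8, θ ≈ 1.36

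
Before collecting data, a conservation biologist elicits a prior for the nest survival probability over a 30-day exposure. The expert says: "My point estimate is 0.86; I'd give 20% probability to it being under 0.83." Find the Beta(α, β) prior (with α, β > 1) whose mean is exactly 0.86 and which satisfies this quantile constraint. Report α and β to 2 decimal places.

With mean 0.86 fixed, write α = 0.86s, β = 0.14s where s = α+β.
Need P(θ < 0.83) = 0.2 under Beta(0.86s, 0.14s). Normal approximation: (q−m)/√(m(1−m)/s) ≈ z_{0.2} = -0.842, so s ≈ 0.86·0.14·(-0.842)²/(0.83−0.86)² = 94.8.
At s = 94.8: P(θ<0.83) ≈ 0.193. Adjusting to match 0.2 gives s ≈ 88.66.
So α = 0.86·88.66 ≈ 76.25, β = 0.14·88.66 ≈ 12.41.

α ≈ 76.25, β ≈ 12.41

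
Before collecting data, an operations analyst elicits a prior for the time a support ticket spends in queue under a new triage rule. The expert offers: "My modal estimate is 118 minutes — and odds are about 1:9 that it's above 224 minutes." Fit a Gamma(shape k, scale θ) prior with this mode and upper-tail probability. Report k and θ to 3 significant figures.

k ≈ 5.65, θ ≈ 25.4

Gamma(k,θ) with k>1 has mode (k−1)θ, so θ = 118/(k−1).
Need P(X < 224) = 0.9 with θ tied to k this way. Start at k = 2, θ = 118: P(X<224) ≈ 0.566.
Too low — raise k to concentrate. Iterating converges to k ≈ 5.65.
Then θ = 118/(5.65−1) ≈ 25.4.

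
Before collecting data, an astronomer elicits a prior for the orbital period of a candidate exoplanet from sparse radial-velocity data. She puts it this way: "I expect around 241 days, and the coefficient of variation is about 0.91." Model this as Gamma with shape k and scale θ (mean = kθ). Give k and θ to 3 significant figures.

For Gamma(k, scale θ): mean = kθ, variance = kθ², so CV = 1/√k.
CV = 0.91, hence k = 1/CV² = 1.21.
Then θ = mean/k = 241/1.21 = 200.

k ≈ 1.21, θ ≈ 200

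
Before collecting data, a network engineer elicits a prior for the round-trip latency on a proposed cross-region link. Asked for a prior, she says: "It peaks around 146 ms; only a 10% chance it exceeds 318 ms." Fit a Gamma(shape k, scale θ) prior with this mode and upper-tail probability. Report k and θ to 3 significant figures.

k ≈ 4.17, θ ≈ 46

Gamma(k,θ) with k>1 has mode (k−1)θ, so θ = 146/(k−1).
Need P(X < 318) = 0.9 with θ tied to k this way. Start at k = 2, θ = 146: P(X<318) ≈ 0.640.
Too low — raise k to concentrate. Iterating converges to k ≈ 4.17.
Then θ = 146/(4.17−1) ≈ 46.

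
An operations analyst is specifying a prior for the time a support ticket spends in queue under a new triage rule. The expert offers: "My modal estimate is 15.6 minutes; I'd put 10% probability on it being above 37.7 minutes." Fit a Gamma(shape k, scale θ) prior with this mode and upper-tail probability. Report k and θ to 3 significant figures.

Gamma(k,θ) with k>1 has mode (k−1)θ, so θ = 15.6/(k−1).
Need P(X < 37.7) = 0.9 with θ tied to k this way. Start at k = 2, θ = 15.6: P(X<37.7) ≈ 0.695.
Too low — raise k to concentrate. Iterating converges to k ≈ 3.47.
Then θ = 15.6/(3.47−1) ≈ 6.32.

k ≈ 3.47, θ ≈ 6.32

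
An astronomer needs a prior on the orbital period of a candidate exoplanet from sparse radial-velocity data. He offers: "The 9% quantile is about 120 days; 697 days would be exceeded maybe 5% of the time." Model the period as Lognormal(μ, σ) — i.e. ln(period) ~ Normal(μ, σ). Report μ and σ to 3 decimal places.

μ ≈ 5.578, σ ≈ 0.589

If T ~ Lognormal(μ,σ) then ln T ~ Normal(μ,σ), so the p-quantile of ln T is μ + z_p·σ.
ln(120) = 4.787 and ln(697) = 6.547; z_{0.09} = -1.341, z_{0.95} = 1.645.
σ = (6.547 − 4.787)/(1.645 − (-1.341)) = 0.589.
μ = 4.787 − (-1.341)·0.589 = 5.578.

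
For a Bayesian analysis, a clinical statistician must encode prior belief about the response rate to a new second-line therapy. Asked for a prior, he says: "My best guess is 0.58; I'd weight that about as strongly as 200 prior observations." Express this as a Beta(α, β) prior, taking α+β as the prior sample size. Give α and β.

Under the effective-sample-size interpretation, Beta(α, β) has prior mean α/(α+β) and prior sample size α+β.
So α+β = 200 and α/(α+β) = 0.58, giving α = 0.58·200 = 116 and β = 200 − 116 = 84.

α = 116, β = 84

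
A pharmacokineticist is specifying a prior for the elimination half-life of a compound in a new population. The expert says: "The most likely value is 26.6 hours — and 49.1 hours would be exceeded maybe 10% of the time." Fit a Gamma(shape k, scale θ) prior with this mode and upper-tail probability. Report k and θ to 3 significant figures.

Gamma(k,θ) with k>1 has mode (k−1)θ, so θ = 26.6/(k−1).
Need P(X < 49.1) = 0.9 with θ tied to k this way. Start at k = 2, θ = 26.6: P(X<49.1) ≈ 0.551.
Too low — raise k to concentrate. Iterating converges to k ≈ 6.08.
Then θ = 26.6/(6.08−1) ≈ 5.24.

k ≈ 6.08, θ ≈ 5.24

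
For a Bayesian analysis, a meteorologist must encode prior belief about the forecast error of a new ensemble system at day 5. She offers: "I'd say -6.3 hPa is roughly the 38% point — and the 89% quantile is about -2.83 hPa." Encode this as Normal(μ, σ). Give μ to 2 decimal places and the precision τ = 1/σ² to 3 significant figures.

The p-quantile of Normal(μ,σ) is μ + z_p·σ, with z_{0.38} = -0.3055 and z_{0.89} = 1.227.
Eliminate σ: μ = (z₂·x₁ − z₁·x₂)/(z₂ − z₁) = (1.227·-6.3 − (-0.3055)·-2.83)/1.532 = -5.61.
Then σ = (x₂ − x₁)/(z₂ − z₁) = (-2.83 − -6.3)/1.532 = 2.26.
Precision τ = 1/σ² = 1/2.265² = 0.195.

μ = -5.61, τ = 0.195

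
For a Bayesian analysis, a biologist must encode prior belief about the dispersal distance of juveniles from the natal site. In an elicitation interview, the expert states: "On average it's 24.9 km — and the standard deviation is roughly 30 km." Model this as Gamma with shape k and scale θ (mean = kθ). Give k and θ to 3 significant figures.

k ≈ 0.689, θ ≈ 36.1

For Gamma(k, scale θ): mean = kθ, variance = kθ², so CV = 1/√k.
CV = SD/mean = 30/24.9 = 1.205, hence k = 1/CV² = 0.689.
Then θ = mean/k = 24.9/0.689 = 36.1.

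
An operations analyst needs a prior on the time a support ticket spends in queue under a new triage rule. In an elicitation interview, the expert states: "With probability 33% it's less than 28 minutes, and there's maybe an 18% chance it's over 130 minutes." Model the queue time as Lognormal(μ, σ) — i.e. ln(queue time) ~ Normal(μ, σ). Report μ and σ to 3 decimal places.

μ ≈ 3.831, σ ≈ 1.133

If T ~ Lognormal(μ,σ) then ln T ~ Normal(μ,σ), so the p-quantile of ln T is μ + z_p·σ.
ln(28) = 3.332 and ln(130) = 4.868; z_{0.33} = -0.4399, z_{0.82} = 0.9154.
σ = (4.868 − 3.332)/(0.9154 − (-0.4399)) = 1.133.
μ = 3.332 − (-0.4399)·1.133 = 3.831.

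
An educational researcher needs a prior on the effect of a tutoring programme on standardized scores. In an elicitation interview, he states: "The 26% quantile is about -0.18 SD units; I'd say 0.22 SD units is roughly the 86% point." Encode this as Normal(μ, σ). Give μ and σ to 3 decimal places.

The p-quantile of Normal(μ,σ) is μ + z_p·σ, with z_{0.26} = -0.6433 and z_{0.86} = 1.08.
Eliminate σ: μ = (z₂·x₁ − z₁·x₂)/(z₂ − z₁) = (1.08·-0.18 − (-0.6433)·0.22)/1.724 = -0.031.
Then σ = (x₂ − x₁)/(z₂ − z₁) = (0.22 − -0.18)/1.724 = 0.232.

μ = -0.031, σ = 0.232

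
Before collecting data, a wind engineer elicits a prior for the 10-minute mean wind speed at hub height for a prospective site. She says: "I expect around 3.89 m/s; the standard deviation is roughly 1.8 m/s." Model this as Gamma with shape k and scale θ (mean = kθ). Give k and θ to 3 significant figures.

For Gamma(k, scale θ): mean = kθ, variance = kθ², so CV = 1/√k.
CV = SD/mean = 1.8/3.89 = 0.4627, hence k = 1/CV² = 4.67.
Then θ = mean/k = 3.89/4.67 = 0.833.

k ≈ 4.67, θ ≈ 0.833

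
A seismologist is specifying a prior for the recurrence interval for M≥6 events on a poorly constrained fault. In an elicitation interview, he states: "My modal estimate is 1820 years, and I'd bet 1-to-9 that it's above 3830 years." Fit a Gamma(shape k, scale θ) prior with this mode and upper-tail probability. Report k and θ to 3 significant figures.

k ≈ 4.47, θ ≈ 524

Gamma(k,θ) with k>1 has mode (k−1)θ, so θ = 1820/(k−1).
Need P(X < 3830) = 0.9 with θ tied to k this way. Start at k = 2, θ = 1820: P(X<3830) ≈ 0.622.
Too low — raise k to concentrate. Iterating converges to k ≈ 4.47.
Then θ = 1820/(4.47−1) ≈ 524.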